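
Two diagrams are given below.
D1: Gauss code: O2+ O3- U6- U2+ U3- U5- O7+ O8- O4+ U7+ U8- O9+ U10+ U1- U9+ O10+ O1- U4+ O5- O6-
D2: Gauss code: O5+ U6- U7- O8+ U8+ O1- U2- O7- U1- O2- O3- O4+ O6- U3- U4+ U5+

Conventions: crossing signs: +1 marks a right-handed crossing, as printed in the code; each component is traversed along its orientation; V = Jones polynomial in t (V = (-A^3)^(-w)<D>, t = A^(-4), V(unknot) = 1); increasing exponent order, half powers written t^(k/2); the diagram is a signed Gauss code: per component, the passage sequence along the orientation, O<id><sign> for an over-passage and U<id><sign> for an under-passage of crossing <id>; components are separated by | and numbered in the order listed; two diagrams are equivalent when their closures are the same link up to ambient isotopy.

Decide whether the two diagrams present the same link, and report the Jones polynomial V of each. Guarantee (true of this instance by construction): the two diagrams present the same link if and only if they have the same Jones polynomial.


equivalent: no
V(D1) = 1  (w 0, c 10, <D> = 1)
V(D2) = -t^-4 + t^-3 + t^-1  [8 crossings, <D> = A^-2 + A^6 - A^10, w = -2]
key observation: comparing 2 Jones polynomials yields 2 groups


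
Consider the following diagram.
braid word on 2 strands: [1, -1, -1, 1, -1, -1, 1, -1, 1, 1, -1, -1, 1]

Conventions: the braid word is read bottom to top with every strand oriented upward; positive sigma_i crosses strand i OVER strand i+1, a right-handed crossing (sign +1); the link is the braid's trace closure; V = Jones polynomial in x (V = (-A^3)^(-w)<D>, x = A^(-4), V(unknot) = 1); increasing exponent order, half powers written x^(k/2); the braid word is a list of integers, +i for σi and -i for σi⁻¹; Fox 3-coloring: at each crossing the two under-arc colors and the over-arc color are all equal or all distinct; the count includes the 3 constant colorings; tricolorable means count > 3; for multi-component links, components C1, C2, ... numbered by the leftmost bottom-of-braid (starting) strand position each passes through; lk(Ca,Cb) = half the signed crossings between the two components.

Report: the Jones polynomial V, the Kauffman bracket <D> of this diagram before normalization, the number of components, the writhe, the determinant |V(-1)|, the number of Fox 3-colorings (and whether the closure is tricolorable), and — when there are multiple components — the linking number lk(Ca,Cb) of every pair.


V(x) = 1
bracket: -A^-3, w = -1
1 component, writhe -1, over 13 crossings
det 1, colorings 3 of 3^13 — not tricolorable
observation: det 1 = |V(-1)|; not divisible by 3, so not tricolorable


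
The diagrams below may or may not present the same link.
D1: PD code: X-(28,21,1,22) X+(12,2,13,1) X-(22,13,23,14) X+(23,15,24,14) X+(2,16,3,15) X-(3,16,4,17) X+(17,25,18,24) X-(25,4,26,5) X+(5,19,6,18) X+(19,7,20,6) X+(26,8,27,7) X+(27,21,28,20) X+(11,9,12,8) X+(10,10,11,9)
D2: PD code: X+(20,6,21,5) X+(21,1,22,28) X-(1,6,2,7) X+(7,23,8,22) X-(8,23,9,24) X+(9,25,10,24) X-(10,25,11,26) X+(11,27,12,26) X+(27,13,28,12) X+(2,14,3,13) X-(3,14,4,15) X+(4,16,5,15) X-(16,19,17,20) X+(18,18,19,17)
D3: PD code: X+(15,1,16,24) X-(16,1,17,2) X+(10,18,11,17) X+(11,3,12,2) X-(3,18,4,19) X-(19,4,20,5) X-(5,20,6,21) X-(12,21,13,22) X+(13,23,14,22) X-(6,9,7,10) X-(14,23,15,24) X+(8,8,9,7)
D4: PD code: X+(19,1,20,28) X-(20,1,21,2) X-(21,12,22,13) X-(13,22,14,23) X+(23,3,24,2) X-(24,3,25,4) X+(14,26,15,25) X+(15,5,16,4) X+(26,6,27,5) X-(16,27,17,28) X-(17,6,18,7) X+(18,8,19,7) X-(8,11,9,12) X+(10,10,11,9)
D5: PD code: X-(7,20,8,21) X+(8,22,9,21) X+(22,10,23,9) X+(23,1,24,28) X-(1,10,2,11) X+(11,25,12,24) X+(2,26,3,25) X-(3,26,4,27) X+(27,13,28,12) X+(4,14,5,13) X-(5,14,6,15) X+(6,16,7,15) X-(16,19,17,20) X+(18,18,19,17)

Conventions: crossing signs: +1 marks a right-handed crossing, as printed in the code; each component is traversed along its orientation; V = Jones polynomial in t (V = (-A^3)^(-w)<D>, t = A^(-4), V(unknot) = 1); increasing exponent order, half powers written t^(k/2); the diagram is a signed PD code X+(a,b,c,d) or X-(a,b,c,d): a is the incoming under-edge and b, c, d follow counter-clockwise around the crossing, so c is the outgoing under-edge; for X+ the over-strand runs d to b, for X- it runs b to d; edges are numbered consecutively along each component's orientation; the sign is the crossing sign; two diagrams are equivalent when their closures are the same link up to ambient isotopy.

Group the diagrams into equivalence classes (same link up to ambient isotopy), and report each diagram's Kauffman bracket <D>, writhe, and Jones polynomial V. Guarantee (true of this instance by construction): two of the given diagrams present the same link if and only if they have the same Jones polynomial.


classes: {D1, D2, D5} | {D3} | {D4}
V(D1) = t - t^2 + 2t^3 - t^4 + t^5 - t^6  [14 crossings, <D> = -A^-6 + A^-2 - A^2 + 2A^6 - A^10 + A^14, w = +6]
V(D2) = t - t^2 + 2t^3 - t^4 + t^5 - t^6  (w +4, c 14, <D> = -A^-12 + A^-8 - A^-4 + 2 - A^4 + A^8)
D3 (bracket A^-2 + A^6 - A^10; 12 crossings at w = -2): V = -t^-4 + t^-3 + t^-1
V(D4) = 1  (w 0, c 14, <D> = 1)
D5 (bracket -A^-12 + A^-8 - A^-4 + 2 - A^4 + A^8; 14 crossings at w = +4): V = t - t^2 + 2t^3 - t^4 + t^5 - t^6
note: comparing 5 Jones polynomials yields 3 groups


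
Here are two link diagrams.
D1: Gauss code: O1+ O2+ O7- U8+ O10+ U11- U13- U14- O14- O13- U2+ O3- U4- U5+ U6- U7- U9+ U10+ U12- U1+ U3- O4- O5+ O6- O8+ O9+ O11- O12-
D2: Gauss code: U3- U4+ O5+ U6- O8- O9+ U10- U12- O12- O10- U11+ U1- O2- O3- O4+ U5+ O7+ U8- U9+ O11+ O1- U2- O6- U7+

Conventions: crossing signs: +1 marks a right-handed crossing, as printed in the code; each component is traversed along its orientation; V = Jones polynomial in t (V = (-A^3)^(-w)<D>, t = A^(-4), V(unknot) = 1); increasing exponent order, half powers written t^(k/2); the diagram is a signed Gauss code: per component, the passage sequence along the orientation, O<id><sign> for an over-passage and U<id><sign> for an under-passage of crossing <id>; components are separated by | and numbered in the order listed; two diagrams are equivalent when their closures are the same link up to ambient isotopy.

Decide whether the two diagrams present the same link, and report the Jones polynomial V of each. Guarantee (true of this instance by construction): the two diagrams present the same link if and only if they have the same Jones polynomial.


equivalent: no
V(D1) = 1  (w -2, c 14, <D> = A^-6)
D2 (bracket A^-14 - A^-10 + A^-6 - A^-2 + A^2; 12 crossings at w = -2): V = t^-2 - t^-1 + 1 - t + t^2
why: 2 classes among 2 diagrams; unequal V(t) rules out equality


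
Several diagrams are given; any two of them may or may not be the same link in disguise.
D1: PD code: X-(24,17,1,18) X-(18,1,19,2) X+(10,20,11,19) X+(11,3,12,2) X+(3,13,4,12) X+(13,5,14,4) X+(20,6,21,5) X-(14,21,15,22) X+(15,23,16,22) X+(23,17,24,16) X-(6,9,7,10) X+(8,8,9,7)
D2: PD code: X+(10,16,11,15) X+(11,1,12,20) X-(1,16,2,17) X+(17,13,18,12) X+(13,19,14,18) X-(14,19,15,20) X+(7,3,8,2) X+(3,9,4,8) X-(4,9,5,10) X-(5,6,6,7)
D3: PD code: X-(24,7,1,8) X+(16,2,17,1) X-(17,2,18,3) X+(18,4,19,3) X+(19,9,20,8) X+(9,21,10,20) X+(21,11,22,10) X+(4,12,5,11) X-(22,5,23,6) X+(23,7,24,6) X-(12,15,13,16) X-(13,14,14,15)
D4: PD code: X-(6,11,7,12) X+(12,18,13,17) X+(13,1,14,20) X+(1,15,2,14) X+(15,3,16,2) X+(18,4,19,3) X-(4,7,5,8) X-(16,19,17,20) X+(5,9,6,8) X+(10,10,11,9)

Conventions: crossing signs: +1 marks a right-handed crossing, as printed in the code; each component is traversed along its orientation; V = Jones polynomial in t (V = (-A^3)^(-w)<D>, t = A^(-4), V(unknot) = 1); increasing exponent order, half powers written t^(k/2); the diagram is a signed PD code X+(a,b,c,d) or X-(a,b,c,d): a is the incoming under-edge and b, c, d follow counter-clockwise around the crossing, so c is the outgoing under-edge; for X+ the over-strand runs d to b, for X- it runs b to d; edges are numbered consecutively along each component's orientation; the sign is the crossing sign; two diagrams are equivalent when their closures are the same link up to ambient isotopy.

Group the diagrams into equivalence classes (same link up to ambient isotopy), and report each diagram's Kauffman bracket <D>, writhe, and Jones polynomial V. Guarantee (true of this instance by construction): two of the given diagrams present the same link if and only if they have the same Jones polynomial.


grouping into links: {D1, D3, D4} | {D2}
V(D1) = t - t^2 + 2t^3 - t^4 + t^5 - t^6  (w +4, c 12, <D> = -A^-12 + A^-8 - A^-4 + 2 - A^4 + A^8)
V(D2) = 1  [10 crossings, <D> = A^6, w = +2]
V(D3) = t - t^2 + 2t^3 - t^4 + t^5 - t^6  (w +2, c 12, <D> = -A^-18 + A^-14 - A^-10 + 2A^-6 - A^-2 + A^2)
V(D4) = t - t^2 + 2t^3 - t^4 + t^5 - t^6  [10 crossings, <D> = -A^-12 + A^-8 - A^-4 + 2 - A^4 + A^8, w = +4]
why: 2 classes among 4 diagrams; unequal V(t) rules out equality


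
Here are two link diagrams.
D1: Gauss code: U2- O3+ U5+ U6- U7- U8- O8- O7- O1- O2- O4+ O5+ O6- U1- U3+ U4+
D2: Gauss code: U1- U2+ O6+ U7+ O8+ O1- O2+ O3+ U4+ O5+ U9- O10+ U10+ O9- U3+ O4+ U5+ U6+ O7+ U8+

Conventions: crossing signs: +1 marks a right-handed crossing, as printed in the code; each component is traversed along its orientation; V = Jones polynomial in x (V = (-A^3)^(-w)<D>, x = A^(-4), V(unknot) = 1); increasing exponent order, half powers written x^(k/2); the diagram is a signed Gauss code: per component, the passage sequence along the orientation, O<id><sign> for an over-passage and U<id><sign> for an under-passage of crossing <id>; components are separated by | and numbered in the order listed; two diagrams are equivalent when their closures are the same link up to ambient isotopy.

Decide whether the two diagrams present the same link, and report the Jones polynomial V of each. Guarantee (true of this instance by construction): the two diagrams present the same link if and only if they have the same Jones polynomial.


same link: no
V(D1) = 1  [8 crossings, <D> = A^-6, w = -2]
V(D2) = x^2 + 2x^4 - 2x^5 + x^6 - 2x^7 + x^8  (w +6, c 10, <D> = A^-14 - 2A^-10 + A^-6 - 2A^-2 + 2A^2 + A^10)
note: V(x) takes 2 values over 2 diagrams, fixing the grouping


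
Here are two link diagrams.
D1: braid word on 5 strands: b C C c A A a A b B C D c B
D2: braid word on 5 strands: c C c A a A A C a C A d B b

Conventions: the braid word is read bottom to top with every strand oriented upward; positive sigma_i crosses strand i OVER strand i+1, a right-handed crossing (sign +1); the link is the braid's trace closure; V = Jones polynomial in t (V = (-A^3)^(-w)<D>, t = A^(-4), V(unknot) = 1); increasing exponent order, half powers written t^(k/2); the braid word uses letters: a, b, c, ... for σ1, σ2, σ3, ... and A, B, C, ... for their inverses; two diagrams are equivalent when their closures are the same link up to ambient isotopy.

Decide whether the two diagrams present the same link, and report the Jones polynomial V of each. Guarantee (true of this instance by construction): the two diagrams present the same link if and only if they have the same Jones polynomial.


same link: yes
V(D1) = t^-3 + t^-2 + t^-1 + 1  [14 crossings, <D> = A^-12 + A^-8 + A^-4 + 1, w = -4]
D2 (bracket A^-6 + A^-2 + A^2 + A^6; 14 crossings at w = -2): V = t^-3 + t^-2 + t^-1 + 1
note: D2 (14 crossings) and D1 (14) are Markov-related braid presentations


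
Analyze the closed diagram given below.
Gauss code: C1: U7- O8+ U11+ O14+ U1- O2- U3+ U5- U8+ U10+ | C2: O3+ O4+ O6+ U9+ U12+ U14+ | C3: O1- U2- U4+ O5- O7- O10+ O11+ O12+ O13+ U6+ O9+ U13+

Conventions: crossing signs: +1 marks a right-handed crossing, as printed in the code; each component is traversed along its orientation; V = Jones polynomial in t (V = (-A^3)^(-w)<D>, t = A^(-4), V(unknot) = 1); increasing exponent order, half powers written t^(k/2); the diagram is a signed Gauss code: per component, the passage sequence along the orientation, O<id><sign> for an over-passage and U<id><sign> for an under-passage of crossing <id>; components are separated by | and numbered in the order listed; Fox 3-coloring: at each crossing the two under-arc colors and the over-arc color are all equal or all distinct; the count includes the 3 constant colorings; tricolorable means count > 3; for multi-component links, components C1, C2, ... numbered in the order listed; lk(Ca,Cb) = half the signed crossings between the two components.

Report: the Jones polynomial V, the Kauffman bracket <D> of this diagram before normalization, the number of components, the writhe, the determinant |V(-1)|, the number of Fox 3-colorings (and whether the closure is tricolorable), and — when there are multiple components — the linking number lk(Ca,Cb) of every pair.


V = 2t - t^2 + 3t^3 - 2t^4 + 2t^5 - t^6 + t^7
<D> = A^-10 - A^-6 + 2A^-2 - 2A^2 + 3A^6 - A^10 + 2A^14 (w = +6)
3 components over 14 crossings, w = +6
lk(C1,C2): +1
lk(C1,C3) = -1
linking number lk(C2,C3) = +2
9 Fox colorings among 3^14, |V(-1)| = 12: tricolorable
why: the 3 component pairs carry total linking +2


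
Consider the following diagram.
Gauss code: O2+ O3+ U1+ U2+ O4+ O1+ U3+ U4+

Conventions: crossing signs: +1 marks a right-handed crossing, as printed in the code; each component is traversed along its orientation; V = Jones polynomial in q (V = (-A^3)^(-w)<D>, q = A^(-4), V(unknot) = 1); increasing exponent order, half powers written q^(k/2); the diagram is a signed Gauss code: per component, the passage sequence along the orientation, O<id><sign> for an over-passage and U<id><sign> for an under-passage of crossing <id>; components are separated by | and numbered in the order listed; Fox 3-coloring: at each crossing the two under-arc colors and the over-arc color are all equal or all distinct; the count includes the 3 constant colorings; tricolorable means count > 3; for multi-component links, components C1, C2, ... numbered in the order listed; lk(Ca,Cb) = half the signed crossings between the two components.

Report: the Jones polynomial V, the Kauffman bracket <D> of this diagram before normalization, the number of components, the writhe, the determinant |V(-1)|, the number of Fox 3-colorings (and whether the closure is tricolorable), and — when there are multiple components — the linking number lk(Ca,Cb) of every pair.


V(q) = q + q^3 - q^4
bracket: -A^-4 + 1 + A^8, w = +4
1 component, writhe +4, over 4 crossings
det 3, colorings 9 of 3^4 — tricolorable
observation: |V(-1)| = 3: so tricolorable, since 3 divides 3


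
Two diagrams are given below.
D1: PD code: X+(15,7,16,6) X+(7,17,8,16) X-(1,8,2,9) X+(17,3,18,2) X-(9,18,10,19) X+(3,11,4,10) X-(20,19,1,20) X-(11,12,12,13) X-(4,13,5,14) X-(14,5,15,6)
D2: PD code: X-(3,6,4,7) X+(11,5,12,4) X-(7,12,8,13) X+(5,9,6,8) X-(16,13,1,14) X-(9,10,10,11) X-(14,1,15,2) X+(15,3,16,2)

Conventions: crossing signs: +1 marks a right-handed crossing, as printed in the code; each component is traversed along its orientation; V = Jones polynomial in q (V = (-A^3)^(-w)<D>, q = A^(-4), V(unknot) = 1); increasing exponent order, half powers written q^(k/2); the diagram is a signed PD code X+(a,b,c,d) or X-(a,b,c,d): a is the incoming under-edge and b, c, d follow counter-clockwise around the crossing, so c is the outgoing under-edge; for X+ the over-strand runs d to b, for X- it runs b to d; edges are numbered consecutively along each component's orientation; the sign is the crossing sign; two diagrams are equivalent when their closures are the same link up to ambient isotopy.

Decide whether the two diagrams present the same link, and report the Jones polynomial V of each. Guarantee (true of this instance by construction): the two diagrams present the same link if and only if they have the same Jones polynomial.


same link: yes
V(D1) = q^-2 - q^-1 + 1 - q + q^2  [10 crossings, <D> = A^-14 - A^-10 + A^-6 - A^-2 + A^2, w = -2]
V(D2) = q^-2 - q^-1 + 1 - q + q^2  (w -2, c 8, <D> = A^-14 - A^-10 + A^-6 - A^-2 + A^2)
note: Reidemeister moves carry D1 (10 crossings) to D2 (8)


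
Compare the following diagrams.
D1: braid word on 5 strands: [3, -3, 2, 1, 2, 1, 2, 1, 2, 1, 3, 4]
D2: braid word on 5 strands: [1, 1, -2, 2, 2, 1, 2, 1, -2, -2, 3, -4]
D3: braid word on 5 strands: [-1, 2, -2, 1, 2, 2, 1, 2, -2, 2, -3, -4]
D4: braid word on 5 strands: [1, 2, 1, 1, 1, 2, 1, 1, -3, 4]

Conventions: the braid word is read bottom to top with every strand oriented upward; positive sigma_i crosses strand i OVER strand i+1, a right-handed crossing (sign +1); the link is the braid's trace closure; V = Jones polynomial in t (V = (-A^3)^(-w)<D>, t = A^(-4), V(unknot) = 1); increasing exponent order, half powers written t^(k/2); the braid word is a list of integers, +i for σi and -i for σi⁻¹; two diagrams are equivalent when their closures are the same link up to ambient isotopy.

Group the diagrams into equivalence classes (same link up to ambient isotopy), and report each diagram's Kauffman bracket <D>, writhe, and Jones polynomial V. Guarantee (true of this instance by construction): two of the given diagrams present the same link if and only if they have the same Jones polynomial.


equivalence classes: {D1, D4} | {D2} | {D3}
D1 (bracket -A^-2 + A^10 + A^18; 12 crossings at w = +10): V = t^3 + t^5 - t^8
V(D2) = t - t^2 + 2t^3 - t^4 + t^5 - t^6  [12 crossings, <D> = -A^-12 + A^-8 - A^-4 + 2 - A^4 + A^8, w = +4]
V(D3) = t + t^3 - t^4  (w +2, c 12, <D> = -A^-10 + A^-6 + A^2)
V(D4) = t^3 + t^5 - t^8  (w +8, c 10, <D> = -A^-8 + A^4 + A^12)
key observation: V(t) takes 3 values over 4 diagrams, fixing the grouping


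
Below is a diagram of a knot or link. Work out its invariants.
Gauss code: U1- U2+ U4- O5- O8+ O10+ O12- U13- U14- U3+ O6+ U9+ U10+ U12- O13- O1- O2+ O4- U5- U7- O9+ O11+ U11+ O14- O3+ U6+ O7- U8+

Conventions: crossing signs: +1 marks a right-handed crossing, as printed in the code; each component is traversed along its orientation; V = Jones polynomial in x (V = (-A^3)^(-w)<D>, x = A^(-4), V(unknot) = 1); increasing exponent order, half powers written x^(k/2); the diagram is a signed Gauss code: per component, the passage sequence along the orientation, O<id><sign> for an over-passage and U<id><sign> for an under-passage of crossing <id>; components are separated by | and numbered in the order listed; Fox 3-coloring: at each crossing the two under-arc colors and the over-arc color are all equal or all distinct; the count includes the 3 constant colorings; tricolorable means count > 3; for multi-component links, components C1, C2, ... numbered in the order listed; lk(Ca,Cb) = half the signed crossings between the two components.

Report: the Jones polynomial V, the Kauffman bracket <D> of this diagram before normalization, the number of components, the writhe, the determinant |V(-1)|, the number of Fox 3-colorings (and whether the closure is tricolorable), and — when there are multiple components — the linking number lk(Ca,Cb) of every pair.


V = x^-4 - x^-3 + x^-2 - 2x^-1 + 2 - x + x^2
<D> = A^-8 - A^-4 + 2 - 2A^4 + A^8 - A^12 + A^16 (w = 0)
1 component over 14 crossings, w = 0
9 Fox colorings among 3^14, |V(-1)| = 9: tricolorable
why: w = 0 (over 14 crossings) is diagram-only; (-A^3)^(0) removes it from V


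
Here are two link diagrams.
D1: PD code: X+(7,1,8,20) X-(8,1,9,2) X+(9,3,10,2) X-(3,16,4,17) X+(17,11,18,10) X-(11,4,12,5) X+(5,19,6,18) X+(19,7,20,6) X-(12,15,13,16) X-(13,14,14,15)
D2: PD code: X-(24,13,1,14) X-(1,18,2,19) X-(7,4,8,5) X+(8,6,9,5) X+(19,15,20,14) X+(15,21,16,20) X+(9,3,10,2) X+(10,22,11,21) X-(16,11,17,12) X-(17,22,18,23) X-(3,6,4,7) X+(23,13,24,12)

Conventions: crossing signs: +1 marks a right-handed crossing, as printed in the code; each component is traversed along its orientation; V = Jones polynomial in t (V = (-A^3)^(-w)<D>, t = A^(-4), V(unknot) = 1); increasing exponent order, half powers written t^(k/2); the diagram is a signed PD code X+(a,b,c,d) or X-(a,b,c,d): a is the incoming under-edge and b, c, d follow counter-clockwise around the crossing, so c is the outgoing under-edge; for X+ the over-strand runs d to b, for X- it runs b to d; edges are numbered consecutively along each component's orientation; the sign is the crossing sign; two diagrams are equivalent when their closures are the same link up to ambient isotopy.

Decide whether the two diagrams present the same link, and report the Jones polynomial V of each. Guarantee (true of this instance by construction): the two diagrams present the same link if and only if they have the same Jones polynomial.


same link: no
V(D1) = t^-1 - 1 + 2t - 2t^2 + 2t^3 - 2t^4 + t^5  [10 crossings, <D> = A^-20 - 2A^-16 + 2A^-12 - 2A^-8 + 2A^-4 - 1 + A^4, w = 0]
D2 (bracket A^-8 - A^-4 + 1 - A^4 + A^8; 12 crossings at w = 0): V = t^-2 - t^-1 + 1 - t + t^2
note: comparing 2 Jones polynomials yields 2 groups


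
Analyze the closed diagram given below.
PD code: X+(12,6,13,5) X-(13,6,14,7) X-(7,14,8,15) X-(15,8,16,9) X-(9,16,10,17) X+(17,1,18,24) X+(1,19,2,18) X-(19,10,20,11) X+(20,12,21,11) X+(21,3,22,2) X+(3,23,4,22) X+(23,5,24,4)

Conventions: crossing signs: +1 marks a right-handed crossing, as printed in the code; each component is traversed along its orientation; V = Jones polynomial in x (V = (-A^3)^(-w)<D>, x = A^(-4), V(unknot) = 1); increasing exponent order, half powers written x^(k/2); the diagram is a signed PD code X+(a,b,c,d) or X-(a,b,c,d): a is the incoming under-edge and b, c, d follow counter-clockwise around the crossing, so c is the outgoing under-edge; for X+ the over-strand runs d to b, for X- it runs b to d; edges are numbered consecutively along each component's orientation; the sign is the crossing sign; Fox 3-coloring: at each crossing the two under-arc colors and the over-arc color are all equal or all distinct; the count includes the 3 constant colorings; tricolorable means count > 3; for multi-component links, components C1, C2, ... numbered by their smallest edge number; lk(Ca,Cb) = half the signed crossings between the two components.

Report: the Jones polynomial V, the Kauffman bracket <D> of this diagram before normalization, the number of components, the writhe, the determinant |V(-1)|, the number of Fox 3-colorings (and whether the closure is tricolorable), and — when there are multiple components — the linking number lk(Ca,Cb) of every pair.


V(x) = -x^-2 + x^-1 - 1 + 3x - 2x^2 + 3x^3 - 2x^4 + x^5 - x^6
bracket: -A^-18 + A^-14 - 2A^-10 + 3A^-6 - 2A^-2 + 3A^2 - A^6 + A^10 - A^14, w = +2
1 component, writhe +2, over 12 crossings
det 15, colorings 9 of 3^12 — tricolorable
observation: w = +2 (over 12 crossings) is diagram-only; (-A^3)^(-2) removes it from V


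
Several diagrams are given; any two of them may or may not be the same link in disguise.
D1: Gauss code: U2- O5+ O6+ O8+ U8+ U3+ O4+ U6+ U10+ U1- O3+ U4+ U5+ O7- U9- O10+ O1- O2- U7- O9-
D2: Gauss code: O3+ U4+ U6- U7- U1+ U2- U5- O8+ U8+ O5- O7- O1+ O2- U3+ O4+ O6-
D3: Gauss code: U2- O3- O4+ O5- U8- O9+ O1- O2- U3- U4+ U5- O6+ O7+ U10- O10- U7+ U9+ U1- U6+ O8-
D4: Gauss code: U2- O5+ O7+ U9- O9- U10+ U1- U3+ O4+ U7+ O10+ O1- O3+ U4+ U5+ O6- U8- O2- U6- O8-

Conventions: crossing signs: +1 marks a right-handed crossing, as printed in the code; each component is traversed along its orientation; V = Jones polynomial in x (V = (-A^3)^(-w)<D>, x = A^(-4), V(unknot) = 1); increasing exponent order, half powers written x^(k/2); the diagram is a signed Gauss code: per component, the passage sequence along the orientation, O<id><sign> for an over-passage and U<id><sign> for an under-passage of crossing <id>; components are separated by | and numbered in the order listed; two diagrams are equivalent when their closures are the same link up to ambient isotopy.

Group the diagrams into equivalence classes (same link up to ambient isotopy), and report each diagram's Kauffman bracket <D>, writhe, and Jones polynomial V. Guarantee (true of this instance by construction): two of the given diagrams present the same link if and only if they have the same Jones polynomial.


grouping into links: {D1, D4} | {D2} | {D3}
V(D1) = -x^-3 + x^-2 - x^-1 + 3 - x + x^2 - x^3  (w +2, c 10, <D> = -A^-6 + A^-2 - A^2 + 3A^6 - A^10 + A^14 - A^18)
V(D2) = 1  [8 crossings, <D> = 1, w = 0]
D3 (bracket A^-2 + A^6 - A^10; 10 crossings at w = -2): V = -x^-4 + x^-3 + x^-1
V(D4) = -x^-3 + x^-2 - x^-1 + 3 - x + x^2 - x^3  (w 0, c 10, <D> = -A^-12 + A^-8 - A^-4 + 3 - A^4 + A^8 - A^12)
why: 3 classes among 4 diagrams; unequal V(x) rules out equality


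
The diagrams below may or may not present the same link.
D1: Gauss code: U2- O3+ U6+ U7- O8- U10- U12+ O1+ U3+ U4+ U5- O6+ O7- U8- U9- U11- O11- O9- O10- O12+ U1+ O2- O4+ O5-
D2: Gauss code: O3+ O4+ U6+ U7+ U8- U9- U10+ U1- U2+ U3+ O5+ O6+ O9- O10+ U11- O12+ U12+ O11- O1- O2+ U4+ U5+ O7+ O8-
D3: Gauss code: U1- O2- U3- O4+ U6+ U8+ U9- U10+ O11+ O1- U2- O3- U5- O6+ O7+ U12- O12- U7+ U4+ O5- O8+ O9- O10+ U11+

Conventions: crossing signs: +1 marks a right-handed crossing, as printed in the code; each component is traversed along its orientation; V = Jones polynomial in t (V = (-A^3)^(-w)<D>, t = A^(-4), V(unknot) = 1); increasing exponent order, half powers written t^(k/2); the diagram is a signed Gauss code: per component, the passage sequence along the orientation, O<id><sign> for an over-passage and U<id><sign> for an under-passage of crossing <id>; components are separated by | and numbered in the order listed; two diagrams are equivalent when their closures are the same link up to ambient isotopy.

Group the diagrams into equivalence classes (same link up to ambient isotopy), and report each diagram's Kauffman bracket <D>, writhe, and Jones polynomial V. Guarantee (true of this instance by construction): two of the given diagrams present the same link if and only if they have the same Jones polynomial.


equivalence classes: {D1} | {D2} | {D3}
D1 (bracket A^-6; 12 crossings at w = -2): V = 1
D2 (bracket -A^-4 + 1 + A^8; 12 crossings at w = +4): V = t + t^3 - t^4
V(D3) = t^-2 - t^-1 + 1 - t + t^2  [12 crossings, <D> = A^-8 - A^-4 + 1 - A^4 + A^8, w = 0]
key observation: V(t) takes 3 values over 3 diagrams, fixing the grouping


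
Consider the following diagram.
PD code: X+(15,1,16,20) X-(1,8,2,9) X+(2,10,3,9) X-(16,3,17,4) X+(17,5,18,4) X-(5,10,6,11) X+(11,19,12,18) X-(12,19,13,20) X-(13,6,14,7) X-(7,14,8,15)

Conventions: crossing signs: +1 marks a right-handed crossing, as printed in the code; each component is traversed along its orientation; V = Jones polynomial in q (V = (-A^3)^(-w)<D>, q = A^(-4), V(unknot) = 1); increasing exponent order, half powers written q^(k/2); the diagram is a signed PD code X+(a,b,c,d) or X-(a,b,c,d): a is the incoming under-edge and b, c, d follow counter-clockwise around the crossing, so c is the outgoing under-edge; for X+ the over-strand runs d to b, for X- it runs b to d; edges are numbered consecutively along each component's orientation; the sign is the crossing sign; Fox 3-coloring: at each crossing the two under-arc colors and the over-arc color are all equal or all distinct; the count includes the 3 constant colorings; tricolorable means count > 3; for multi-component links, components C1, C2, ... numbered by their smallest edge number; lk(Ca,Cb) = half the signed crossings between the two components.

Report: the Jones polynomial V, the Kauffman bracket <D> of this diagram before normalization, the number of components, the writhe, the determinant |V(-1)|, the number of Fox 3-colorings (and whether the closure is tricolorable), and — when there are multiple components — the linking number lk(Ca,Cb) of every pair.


V = -q^-4 + q^-3 + q^-1
<D> = A^-2 + A^6 - A^10 (w = -2)
1 component over 10 crossings, w = -2
9 Fox colorings among 3^10, |V(-1)| = 3: tricolorable
why: w = -2 (over 10 crossings) is diagram-only; (-A^3)^(2) removes it from V


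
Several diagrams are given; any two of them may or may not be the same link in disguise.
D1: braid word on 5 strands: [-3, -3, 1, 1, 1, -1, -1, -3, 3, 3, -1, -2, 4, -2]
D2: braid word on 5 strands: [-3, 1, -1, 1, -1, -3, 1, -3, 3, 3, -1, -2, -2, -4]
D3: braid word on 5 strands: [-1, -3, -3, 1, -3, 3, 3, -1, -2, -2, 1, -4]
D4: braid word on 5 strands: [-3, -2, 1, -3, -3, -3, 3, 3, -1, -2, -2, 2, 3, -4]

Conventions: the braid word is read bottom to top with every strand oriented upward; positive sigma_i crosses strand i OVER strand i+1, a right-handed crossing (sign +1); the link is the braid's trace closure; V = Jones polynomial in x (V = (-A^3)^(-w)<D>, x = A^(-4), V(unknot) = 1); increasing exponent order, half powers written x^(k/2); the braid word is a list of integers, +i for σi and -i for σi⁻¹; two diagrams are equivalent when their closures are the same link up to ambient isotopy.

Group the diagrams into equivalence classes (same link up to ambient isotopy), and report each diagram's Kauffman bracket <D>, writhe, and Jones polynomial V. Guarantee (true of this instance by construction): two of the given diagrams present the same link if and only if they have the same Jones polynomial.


equivalence classes: {D1, D2, D3, D4}
D1 (bracket A^-6 + A^-2 + A^2 + A^6; 14 crossings at w = -2): V = x^-3 + x^-2 + x^-1 + 1
V(D2) = x^-3 + x^-2 + x^-1 + 1  (w -4, c 14, <D> = A^-12 + A^-8 + A^-4 + 1)
V(D3) = x^-3 + x^-2 + x^-1 + 1  (w -4, c 12, <D> = A^-12 + A^-8 + A^-4 + 1)
V(D4) = x^-3 + x^-2 + x^-1 + 1  (w -4, c 14, <D> = A^-12 + A^-8 + A^-4 + 1)
key observation: all 4 diagrams share one V(x), hence one class


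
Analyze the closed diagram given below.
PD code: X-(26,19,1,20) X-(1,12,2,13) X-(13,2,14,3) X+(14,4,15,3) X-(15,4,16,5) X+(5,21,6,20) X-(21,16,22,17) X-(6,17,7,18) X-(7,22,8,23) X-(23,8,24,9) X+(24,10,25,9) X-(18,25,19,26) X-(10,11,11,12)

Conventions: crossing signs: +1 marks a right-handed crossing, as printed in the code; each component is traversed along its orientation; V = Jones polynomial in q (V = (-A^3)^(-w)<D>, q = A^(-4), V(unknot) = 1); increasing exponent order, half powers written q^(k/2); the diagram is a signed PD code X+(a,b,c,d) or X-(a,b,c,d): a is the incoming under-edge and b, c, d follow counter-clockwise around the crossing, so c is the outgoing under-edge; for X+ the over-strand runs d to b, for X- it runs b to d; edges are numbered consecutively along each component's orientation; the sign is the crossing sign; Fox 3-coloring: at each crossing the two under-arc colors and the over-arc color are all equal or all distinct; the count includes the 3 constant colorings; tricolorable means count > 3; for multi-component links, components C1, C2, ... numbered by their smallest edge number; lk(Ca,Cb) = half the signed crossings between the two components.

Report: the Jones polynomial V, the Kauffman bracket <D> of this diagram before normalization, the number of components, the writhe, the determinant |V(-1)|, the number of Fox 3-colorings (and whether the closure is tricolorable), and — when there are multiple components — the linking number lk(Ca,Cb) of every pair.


Jones polynomial: V(q) = q^-8 - 2q^-7 + q^-6 - 2q^-5 + 2q^-4 + q^-2
<D> = -A^-13 - 2A^-5 + 2A^-1 - A^3 + 2A^7 - A^11; writhe -7
components 1, writhe -7 (13 crossings)
3-colorings: 27 of 3^13, det 9 — tricolorable
note: V spans 6 powers of q: at least 6 crossings in any diagram


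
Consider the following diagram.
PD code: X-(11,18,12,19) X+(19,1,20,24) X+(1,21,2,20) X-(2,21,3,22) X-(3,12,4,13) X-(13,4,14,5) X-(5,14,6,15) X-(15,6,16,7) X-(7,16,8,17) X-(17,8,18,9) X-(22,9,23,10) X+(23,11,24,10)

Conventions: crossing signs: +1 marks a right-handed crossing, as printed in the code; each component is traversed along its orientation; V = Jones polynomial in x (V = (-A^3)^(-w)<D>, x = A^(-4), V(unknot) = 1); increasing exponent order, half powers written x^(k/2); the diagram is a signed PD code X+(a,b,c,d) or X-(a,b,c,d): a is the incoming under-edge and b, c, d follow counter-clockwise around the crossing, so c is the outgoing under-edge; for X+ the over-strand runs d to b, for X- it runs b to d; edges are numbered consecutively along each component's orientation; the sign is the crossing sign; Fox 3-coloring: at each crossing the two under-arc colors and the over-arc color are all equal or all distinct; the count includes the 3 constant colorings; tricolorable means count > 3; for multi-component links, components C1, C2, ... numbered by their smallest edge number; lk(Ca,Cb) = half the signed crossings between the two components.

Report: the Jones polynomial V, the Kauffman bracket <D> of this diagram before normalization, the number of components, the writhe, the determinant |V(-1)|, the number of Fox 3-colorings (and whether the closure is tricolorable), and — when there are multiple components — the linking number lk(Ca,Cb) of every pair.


V(x) = -x^-10 + x^-9 - x^-8 + x^-7 - x^-6 + x^-5 + x^-3
bracket: A^-6 + A^2 - A^6 + A^10 - A^14 + A^18 - A^22, w = -6
1 component, writhe -6, over 12 crossings
det 7, colorings 3 of 3^12 — not tricolorable
observation: w = -6 (over 12 crossings) is diagram-only; (-A^3)^(6) removes it from V


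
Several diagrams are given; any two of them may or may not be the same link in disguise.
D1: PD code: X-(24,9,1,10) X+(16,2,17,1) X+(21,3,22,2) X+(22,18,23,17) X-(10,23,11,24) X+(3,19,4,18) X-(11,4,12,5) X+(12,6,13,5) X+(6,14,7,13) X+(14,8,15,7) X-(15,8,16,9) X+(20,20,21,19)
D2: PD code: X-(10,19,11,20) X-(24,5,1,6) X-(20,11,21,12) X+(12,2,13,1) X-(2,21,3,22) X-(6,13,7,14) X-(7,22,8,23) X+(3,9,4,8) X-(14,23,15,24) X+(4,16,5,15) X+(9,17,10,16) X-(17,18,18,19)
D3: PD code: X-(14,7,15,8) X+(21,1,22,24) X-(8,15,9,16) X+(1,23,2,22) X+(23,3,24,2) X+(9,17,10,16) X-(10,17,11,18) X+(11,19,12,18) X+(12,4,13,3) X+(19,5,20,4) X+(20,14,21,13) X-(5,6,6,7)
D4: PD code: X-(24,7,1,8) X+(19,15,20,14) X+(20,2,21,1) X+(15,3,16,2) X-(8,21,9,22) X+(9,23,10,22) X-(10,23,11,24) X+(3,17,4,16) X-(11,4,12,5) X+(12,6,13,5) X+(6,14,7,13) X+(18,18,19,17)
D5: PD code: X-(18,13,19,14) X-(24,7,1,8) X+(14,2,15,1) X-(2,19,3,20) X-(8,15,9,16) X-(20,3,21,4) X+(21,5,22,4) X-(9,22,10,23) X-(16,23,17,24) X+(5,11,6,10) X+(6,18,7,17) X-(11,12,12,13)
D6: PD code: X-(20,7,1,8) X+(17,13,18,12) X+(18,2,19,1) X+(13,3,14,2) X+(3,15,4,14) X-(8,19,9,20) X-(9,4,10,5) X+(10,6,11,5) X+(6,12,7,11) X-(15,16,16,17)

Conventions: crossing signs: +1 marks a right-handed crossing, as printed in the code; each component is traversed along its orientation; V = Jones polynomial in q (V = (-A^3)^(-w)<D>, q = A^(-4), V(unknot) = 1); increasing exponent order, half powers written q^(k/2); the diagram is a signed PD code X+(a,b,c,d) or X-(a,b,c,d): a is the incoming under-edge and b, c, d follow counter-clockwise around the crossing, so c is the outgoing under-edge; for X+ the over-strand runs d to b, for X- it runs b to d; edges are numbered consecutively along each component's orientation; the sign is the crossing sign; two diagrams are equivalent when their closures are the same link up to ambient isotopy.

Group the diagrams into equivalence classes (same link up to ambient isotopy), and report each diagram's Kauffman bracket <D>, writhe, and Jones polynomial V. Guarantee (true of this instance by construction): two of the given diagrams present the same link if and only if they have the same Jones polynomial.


classes: {D1, D4, D6} | {D2, D5} | {D3}
V(D1) = q^-1 - 1 + 2q - 2q^2 + 2q^3 - 2q^4 + q^5  [12 crossings, <D> = A^-8 - 2A^-4 + 2 - 2A^4 + 2A^8 - A^12 + A^16, w = +4]
V(D2) = q^-5 - 2q^-4 + 2q^-3 - 2q^-2 + 2q^-1 - 1 + q  (w -4, c 12, <D> = A^-16 - A^-12 + 2A^-8 - 2A^-4 + 2 - 2A^4 + A^8)
V(D3) = q + q^3 - q^4  [12 crossings, <D> = -A^-4 + 1 + A^8, w = +4]
V(D4) = q^-1 - 1 + 2q - 2q^2 + 2q^3 - 2q^4 + q^5  [12 crossings, <D> = A^-8 - 2A^-4 + 2 - 2A^4 + 2A^8 - A^12 + A^16, w = +4]
V(D5) = q^-5 - 2q^-4 + 2q^-3 - 2q^-2 + 2q^-1 - 1 + q  (w -4, c 12, <D> = A^-16 - A^-12 + 2A^-8 - 2A^-4 + 2 - 2A^4 + A^8)
V(D6) = q^-1 - 1 + 2q - 2q^2 + 2q^3 - 2q^4 + q^5  (w +2, c 10, <D> = A^-14 - 2A^-10 + 2A^-6 - 2A^-2 + 2A^2 - A^6 + A^10)
insight: comparing 6 Jones polynomials yields 3 groups


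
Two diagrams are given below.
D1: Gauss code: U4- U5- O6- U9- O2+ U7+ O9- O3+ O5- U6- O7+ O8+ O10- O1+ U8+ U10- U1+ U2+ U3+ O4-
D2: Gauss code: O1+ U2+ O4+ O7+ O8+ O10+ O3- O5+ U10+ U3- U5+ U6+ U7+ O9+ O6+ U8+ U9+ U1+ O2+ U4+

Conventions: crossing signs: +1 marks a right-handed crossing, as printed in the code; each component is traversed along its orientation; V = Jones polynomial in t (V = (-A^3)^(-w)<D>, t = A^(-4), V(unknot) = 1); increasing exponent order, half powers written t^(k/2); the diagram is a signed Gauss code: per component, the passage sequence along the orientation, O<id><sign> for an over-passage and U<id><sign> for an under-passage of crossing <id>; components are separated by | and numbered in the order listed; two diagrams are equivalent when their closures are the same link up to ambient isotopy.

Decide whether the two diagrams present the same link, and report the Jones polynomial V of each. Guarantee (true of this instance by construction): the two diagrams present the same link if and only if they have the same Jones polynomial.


equivalent: no
D1 (bracket A^-8 - A^-4 + 1 - A^4 + A^8; 10 crossings at w = 0): V = t^-2 - t^-1 + 1 - t + t^2
V(D2) = t^2 + 2t^4 - 2t^5 + t^6 - 2t^7 + t^8  (w +8, c 10, <D> = A^-8 - 2A^-4 + 1 - 2A^4 + 2A^8 + A^16)
key observation: 2 classes among 2 diagrams; unequal V(t) rules out equality


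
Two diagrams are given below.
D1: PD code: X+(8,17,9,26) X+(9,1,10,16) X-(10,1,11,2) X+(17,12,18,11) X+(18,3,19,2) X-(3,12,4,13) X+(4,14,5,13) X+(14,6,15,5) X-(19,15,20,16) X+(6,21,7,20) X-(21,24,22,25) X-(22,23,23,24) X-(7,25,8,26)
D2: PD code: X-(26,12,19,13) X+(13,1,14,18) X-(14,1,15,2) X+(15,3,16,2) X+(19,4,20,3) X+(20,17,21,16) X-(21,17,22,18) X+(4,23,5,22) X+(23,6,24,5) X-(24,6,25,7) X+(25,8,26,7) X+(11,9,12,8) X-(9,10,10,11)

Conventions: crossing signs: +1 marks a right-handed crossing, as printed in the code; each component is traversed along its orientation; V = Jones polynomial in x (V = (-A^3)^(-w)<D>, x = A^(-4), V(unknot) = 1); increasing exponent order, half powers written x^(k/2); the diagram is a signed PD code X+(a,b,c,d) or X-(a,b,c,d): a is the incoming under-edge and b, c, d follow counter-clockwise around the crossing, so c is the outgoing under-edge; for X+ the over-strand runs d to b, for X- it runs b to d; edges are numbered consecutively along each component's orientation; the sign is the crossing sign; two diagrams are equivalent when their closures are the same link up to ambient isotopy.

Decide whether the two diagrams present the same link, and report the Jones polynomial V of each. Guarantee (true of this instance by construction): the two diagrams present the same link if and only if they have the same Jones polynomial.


equivalent: yes
V(D1) = -x^(1/2) - x^(5/2)  (w +1, c 13, <D> = A^-7 + A)
V(D2) = -x^(1/2) - x^(5/2)  [13 crossings, <D> = A^-1 + A^7, w = +3]
key observation: from 13 to 13 crossings by R-moves: one link, two diagrams


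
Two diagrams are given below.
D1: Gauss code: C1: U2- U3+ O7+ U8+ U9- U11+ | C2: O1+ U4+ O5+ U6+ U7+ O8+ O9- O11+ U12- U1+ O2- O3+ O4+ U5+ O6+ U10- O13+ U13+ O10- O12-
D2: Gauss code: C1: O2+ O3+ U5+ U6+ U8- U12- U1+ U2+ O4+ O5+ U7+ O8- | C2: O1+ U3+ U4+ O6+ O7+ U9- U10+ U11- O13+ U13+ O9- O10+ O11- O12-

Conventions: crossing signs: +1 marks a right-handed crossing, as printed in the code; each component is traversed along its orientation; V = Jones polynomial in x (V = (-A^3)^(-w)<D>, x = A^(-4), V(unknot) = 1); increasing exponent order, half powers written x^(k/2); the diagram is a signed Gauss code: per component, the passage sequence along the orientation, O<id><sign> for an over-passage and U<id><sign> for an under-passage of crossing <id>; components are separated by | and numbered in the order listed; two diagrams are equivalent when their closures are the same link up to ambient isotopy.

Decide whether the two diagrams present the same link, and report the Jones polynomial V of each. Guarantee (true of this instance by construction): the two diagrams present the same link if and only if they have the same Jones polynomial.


same link: no
V(D1) = -x^(3/2) - 2x^(7/2) + x^(9/2) - x^(11/2) + x^(13/2)  [13 crossings, <D> = -A^-11 + A^-7 - A^-3 + 2A + A^9, w = +5]
V(D2) = -x^(3/2) - x^(7/2) + x^(9/2) - x^(11/2)  [13 crossings, <D> = A^-7 - A^-3 + A + A^9, w = +5]
insight: comparing 2 Jones polynomials yields 2 groups


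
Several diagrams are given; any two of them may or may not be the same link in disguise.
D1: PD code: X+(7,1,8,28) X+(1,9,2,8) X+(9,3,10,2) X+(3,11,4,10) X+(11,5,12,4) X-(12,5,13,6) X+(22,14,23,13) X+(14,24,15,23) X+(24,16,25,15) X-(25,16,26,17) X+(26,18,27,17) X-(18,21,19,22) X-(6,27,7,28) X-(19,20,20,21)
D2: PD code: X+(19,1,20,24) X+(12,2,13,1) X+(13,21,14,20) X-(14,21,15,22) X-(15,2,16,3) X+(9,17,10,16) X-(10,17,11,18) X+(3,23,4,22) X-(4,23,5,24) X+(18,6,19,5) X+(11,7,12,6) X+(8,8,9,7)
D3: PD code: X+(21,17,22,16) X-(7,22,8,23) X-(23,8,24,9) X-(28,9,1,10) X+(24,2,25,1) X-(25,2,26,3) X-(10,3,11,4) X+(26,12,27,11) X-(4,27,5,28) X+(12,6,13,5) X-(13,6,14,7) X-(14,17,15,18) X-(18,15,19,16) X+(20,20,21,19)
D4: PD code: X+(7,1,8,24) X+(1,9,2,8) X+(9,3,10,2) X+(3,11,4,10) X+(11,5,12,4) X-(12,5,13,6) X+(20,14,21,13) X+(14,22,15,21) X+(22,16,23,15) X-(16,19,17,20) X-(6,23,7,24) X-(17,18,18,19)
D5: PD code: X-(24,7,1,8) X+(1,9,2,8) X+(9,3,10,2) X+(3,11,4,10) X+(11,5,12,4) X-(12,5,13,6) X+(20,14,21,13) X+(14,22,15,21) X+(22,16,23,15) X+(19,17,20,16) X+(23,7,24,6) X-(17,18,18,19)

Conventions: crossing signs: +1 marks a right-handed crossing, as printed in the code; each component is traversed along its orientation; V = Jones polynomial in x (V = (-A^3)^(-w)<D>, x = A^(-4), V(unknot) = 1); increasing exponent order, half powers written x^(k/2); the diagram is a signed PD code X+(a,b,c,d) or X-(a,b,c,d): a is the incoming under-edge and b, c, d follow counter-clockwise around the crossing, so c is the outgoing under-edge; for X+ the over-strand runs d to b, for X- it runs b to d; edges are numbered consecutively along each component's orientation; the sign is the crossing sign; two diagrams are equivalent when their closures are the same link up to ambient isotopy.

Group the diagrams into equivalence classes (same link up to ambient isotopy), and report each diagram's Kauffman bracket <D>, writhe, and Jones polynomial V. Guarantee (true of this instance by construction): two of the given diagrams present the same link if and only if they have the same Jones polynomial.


equivalence classes: {D1, D4, D5} | {D2} | {D3}
D1 (bracket A^-20 - 2A^-16 + A^-12 - 2A^-8 + 2A^-4 + A^4; 14 crossings at w = +4): V = x^2 + 2x^4 - 2x^5 + x^6 - 2x^7 + x^8
D2 (bracket A^12; 12 crossings at w = +4): V = 1
V(D3) = -x^-6 + x^-5 - x^-4 + 2x^-3 - x^-2 + x^-1  [14 crossings, <D> = A^-8 - A^-4 + 2 - A^4 + A^8 - A^12, w = -4]
D4 (bracket A^-20 - 2A^-16 + A^-12 - 2A^-8 + 2A^-4 + A^4; 12 crossings at w = +4): V = x^2 + 2x^4 - 2x^5 + x^6 - 2x^7 + x^8
D5 (bracket A^-14 - 2A^-10 + A^-6 - 2A^-2 + 2A^2 + A^10; 12 crossings at w = +6): V = x^2 + 2x^4 - 2x^5 + x^6 - 2x^7 + x^8
key observation: 3 classes among 5 diagrams; unequal V(x) rules out equality
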